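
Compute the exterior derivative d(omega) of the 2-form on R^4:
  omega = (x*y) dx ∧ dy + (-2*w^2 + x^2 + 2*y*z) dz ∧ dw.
d(omega) = (2*x) dx ∧ dz ∧ dw + (2*z) dy ∧ dz ∧ dw

For a 2-form omega = sum_{i<j} g_{ij} dx_i ∧ dx_j, the exterior derivative is
  d(omega) = sum_{i<j} d(g_{ij}) ∧ dx_i ∧ dx_j = sum_{i<j, k} (∂g_{ij}/∂x_k) dx_k ∧ dx_i ∧ dx_j.
Expand each term, using dx_k ∧ dx_i ∧ dx_j = sgn(permutation) dx_{(a)} ∧ dx_{(b)} ∧ dx_{(c)} with (a < b < c) sorted:
  d(-2*w^2 + x^2 + 2*y*z) includes (∂/∂x)(-2*w^2 + x^2 + 2*y*z) dx = (2*x) dx, which multiplied by dz ∧ dw gives (2*x) dx ∧ dz ∧ dw
  d(-2*w^2 + x^2 + 2*y*z) includes (∂/∂y)(-2*w^2 + x^2 + 2*y*z) dy = (2*z) dy, which multiplied by dz ∧ dw gives (2*z) dy ∧ dz ∧ dw
Collecting like 3-forms: d(omega) = (2*x) dx ∧ dz ∧ dw + (2*z) dy ∧ dz ∧ dw.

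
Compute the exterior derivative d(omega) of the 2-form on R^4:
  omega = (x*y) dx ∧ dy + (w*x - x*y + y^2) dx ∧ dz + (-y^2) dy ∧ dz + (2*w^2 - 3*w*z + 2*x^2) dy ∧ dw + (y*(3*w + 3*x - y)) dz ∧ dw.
d(omega) = (x - 2*y) dx ∧ dy ∧ dz + (x + 3*y) dx ∧ dz ∧ dw + (4*x) dx ∧ dy ∧ dw + (6*w + 3*x - 2*y) dy ∧ dz ∧ dw

For a 2-form omega = sum_{i<j} g_{ij} dx_i ∧ dx_j, the exterior derivative is
  d(omega) = sum_{i<j} d(g_{ij}) ∧ dx_i ∧ dx_j = sum_{i<j, k} (∂g_{ij}/∂x_k) dx_k ∧ dx_i ∧ dx_j.
Expand each term, using dx_k ∧ dx_i ∧ dx_j = sgn(permutation) dx_{(a)} ∧ dx_{(b)} ∧ dx_{(c)} with (a < b < c) sorted:
  d(w*x - x*y + y^2) includes (∂/∂y)(w*x - x*y + y^2) dy = (-x + 2*y) dy, which multiplied by dx ∧ dz gives (x - 2*y) dx ∧ dy ∧ dz
  d(w*x - x*y + y^2) includes (∂/∂w)(w*x - x*y + y^2) dw = (x) dw, which multiplied by dx ∧ dz gives (x) dx ∧ dz ∧ dw
  d(2*w^2 - 3*w*z + 2*x^2) includes (∂/∂x)(2*w^2 - 3*w*z + 2*x^2) dx = (4*x) dx, which multiplied by dy ∧ dw gives (4*x) dx ∧ dy ∧ dw
  d(2*w^2 - 3*w*z + 2*x^2) includes (∂/∂z)(2*w^2 - 3*w*z + 2*x^2) dz = (-3*w) dz, which multiplied by dy ∧ dw gives (3*w) dy ∧ dz ∧ dw
  d(y*(3*w + 3*x - y)) includes (∂/∂x)(y*(3*w + 3*x - y)) dx = (3*y) dx, which multiplied by dz ∧ dw gives (3*y) dx ∧ dz ∧ dw
  d(y*(3*w + 3*x - y)) includes (∂/∂y)(y*(3*w + 3*x - y)) dy = (3*w + 3*x - 2*y) dy, which multiplied by dz ∧ dw gives (3*w + 3*x - 2*y) dy ∧ dz ∧ dw
Collecting like 3-forms: d(omega) = (x - 2*y) dx ∧ dy ∧ dz + (x + 3*y) dx ∧ dz ∧ dw + (4*x) dx ∧ dy ∧ dw + (6*w + 3*x - 2*y) dy ∧ dz ∧ dw.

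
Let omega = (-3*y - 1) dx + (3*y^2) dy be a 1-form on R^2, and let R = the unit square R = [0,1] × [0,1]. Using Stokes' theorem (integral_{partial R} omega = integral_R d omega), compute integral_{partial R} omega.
integral_(partial R) omega = 3

Stokes: integral_partial_R omega = integral_R d omega with d omega = (∂Q/∂x - ∂P/∂y) dx ∧ dy.
  ∂Q/∂x = 0
  ∂P/∂y = -3
  integrand = ∂Q/∂x - ∂P/∂y = 3.
Integrating over R: integral_0^1 integral_0^1 (3) dx dy = 3.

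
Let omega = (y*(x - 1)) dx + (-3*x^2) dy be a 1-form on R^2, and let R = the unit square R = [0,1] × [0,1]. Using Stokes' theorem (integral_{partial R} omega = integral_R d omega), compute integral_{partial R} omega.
integral_(partial R) omega = -5/2

Stokes: integral_partial_R omega = integral_R d omega with d omega = (∂Q/∂x - ∂P/∂y) dx ∧ dy.
  ∂Q/∂x = -6*x
  ∂P/∂y = x - 1
  integrand = ∂Q/∂x - ∂P/∂y = 1 - 7*x.
Integrating over R: integral_0^1 integral_0^1 (1 - 7*x) dx dy = -5/2.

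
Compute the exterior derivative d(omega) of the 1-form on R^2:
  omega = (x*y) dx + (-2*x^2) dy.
d(omega) = (-5*x) dx ∧ dy

For a 1-form omega = sum_i f_i dx_i, the exterior derivative is
  d(omega) = sum_{i < j} (∂f_j/∂x_i - ∂f_i/∂x_j) dx_i ∧ dx_j.
  coefficient of dx ∧ dy: ∂f_2/∂x - ∂f_1/∂y = ∂(-2*x^2)/∂x - ∂(x*y)/∂y = -5*x
Assembling: d(omega) = (-5*x) dx ∧ dy.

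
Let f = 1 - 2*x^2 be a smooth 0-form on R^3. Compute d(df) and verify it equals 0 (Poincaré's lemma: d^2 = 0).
d(df) = 0

Step 1: df = sum_i (∂f/∂x_i) dx_i = (-4*x) dx + (0) dy + (0) dz.
Step 2: Apply d again. Using the 1-form formula, the coefficient of dx ∧ dy in d(df) is ∂^2 f/∂x ∂y - ∂^2 f/∂y ∂x = (0) - (0) = 0 (equality of mixed partials for smooth f).
Similarly for dx ∧ dz and dy ∧ dz — all coefficients vanish. So d(df) = 0.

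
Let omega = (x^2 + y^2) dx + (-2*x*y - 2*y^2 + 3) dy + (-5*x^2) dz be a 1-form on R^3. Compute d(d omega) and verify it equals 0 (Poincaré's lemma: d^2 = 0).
d(d omega) = 0

Step 1: d omega = sum_{i<j} (∂f_j/∂x_i - ∂f_i/∂x_j) dx_i ∧ dx_j:
  coeff of dx ∧ dy: -4*y
  coeff of dx ∧ dz: -10*x
  coeff of dy ∧ dz: 0
Step 2: Apply d again to each 2-form coefficient. The only possible 3-form in R^3 is dx ∧ dy ∧ dz, with coefficient
  ∂(coeff of dy∧dz)/∂x - ∂(coeff of dx∧dz)/∂y + ∂(coeff of dx∧dy)/∂z
  = ∂/∂x (0) - ∂/∂y (-10*x) + ∂/∂z (-4*y).
Each of these terms simplifies to sums of mixed partials that cancel in pairs. The result is 0 (by equality of mixed partials for smooth functions — Schwarz / Clairaut).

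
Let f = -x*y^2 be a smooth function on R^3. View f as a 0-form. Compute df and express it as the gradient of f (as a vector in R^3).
df = (-y^2) dx + (-2*x*y) dy + (0) dz; grad f = (-y^2, -2*x*y, 0)

For a 0-form f, d f = (∂f/∂x) dx + (∂f/∂y) dy + (∂f/∂z) dz. The components of the vector representation are exactly the entries of grad f in Cartesian coordinates:
  ∂f/∂x = -y^2
  ∂f/∂y = -2*x*y
  ∂f/∂z = 0.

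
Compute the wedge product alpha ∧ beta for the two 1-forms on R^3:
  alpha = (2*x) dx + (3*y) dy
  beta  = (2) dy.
alpha ∧ beta = (4*x) dx ∧ dy

Distribute the wedge, using dx_i ∧ dx_j = -dx_j ∧ dx_i and dx_i ∧ dx_i = 0. For each pair (i, j) with i < j, the coefficient of dx_i ∧ dx_j in alpha ∧ beta is (alpha_i * beta_j - alpha_j * beta_i). Collecting: alpha ∧ beta = (4*x) dx ∧ dy.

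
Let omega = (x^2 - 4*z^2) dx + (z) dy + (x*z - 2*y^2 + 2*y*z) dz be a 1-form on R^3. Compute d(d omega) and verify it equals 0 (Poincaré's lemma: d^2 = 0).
d(d omega) = 0

Step 1: d omega = sum_{i<j} (∂f_j/∂x_i - ∂f_i/∂x_j) dx_i ∧ dx_j:
  coeff of dx ∧ dy: 0
  coeff of dx ∧ dz: 9*z
  coeff of dy ∧ dz: -4*y + 2*z - 1
Step 2: Apply d again to each 2-form coefficient. The only possible 3-form in R^3 is dx ∧ dy ∧ dz, with coefficient
  ∂(coeff of dy∧dz)/∂x - ∂(coeff of dx∧dz)/∂y + ∂(coeff of dx∧dy)/∂z
  = ∂/∂x (-4*y + 2*z - 1) - ∂/∂y (9*z) + ∂/∂z (0).
Each of these terms simplifies to sums of mixed partials that cancel in pairs. The result is 0 (by equality of mixed partials for smooth functions — Schwarz / Clairaut).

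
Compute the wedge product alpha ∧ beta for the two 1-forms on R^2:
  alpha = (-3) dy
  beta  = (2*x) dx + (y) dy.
alpha ∧ beta = (6*x) dx ∧ dy

Distribute the wedge, using dx_i ∧ dx_j = -dx_j ∧ dx_i and dx_i ∧ dx_i = 0. For each pair (i, j) with i < j, the coefficient of dx_i ∧ dx_j in alpha ∧ beta is (alpha_i * beta_j - alpha_j * beta_i). Collecting: alpha ∧ beta = (6*x) dx ∧ dy.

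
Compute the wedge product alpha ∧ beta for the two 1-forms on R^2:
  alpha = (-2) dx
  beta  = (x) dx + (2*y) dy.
alpha ∧ beta = (-4*y) dx ∧ dy

Distribute the wedge, using dx_i ∧ dx_j = -dx_j ∧ dx_i and dx_i ∧ dx_i = 0. For each pair (i, j) with i < j, the coefficient of dx_i ∧ dx_j in alpha ∧ beta is (alpha_i * beta_j - alpha_j * beta_i). Collecting: alpha ∧ beta = (-4*y) dx ∧ dy.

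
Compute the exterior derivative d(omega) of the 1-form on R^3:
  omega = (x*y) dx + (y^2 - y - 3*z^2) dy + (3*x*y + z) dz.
d(omega) = (-x) dx ∧ dy + (3*y) dx ∧ dz + (3*x + 6*z) dy ∧ dz

For a 1-form omega = sum_i f_i dx_i, the exterior derivative is
  d(omega) = sum_{i < j} (∂f_j/∂x_i - ∂f_i/∂x_j) dx_i ∧ dx_j.
  coefficient of dx ∧ dy: ∂f_2/∂x - ∂f_1/∂y = ∂(y^2 - y - 3*z^2)/∂x - ∂(x*y)/∂y = -x
  coefficient of dx ∧ dz: ∂f_3/∂x - ∂f_1/∂z = ∂(3*x*y + z)/∂x - ∂(x*y)/∂z = 3*y
  coefficient of dy ∧ dz: ∂f_3/∂y - ∂f_2/∂z = ∂(3*x*y + z)/∂y - ∂(y^2 - y - 3*z^2)/∂z = 3*x + 6*z
Assembling: d(omega) = (-x) dx ∧ dy + (3*y) dx ∧ dz + (3*x + 6*z) dy ∧ dz.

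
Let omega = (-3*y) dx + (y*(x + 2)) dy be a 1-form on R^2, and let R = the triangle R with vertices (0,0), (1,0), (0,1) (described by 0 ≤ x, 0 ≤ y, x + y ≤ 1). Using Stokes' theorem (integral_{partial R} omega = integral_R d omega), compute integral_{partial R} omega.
integral_(partial R) omega = 5/3

Stokes: integral_partial_R omega = integral_R d omega with d omega = (∂Q/∂x - ∂P/∂y) dx ∧ dy.
  ∂Q/∂x = y
  ∂P/∂y = -3
  integrand = ∂Q/∂x - ∂P/∂y = y + 3.
Integrating over R: integral_0^1 integral_0^{1-x} (y + 3) dy dx = 5/3.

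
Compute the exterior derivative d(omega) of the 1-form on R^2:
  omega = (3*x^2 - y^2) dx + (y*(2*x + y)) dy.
d(omega) = (4*y) dx ∧ dy

For a 1-form omega = sum_i f_i dx_i, the exterior derivative is
  d(omega) = sum_{i < j} (∂f_j/∂x_i - ∂f_i/∂x_j) dx_i ∧ dx_j.
  coefficient of dx ∧ dy: ∂f_2/∂x - ∂f_1/∂y = ∂(y*(2*x + y))/∂x - ∂(3*x^2 - y^2)/∂y = 4*y
Assembling: d(omega) = (4*y) dx ∧ dy.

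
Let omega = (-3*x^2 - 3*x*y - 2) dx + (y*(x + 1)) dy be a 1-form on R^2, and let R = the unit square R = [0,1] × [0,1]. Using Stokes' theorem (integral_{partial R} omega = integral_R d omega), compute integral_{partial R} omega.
integral_(partial R) omega = 2

Stokes: integral_partial_R omega = integral_R d omega with d omega = (∂Q/∂x - ∂P/∂y) dx ∧ dy.
  ∂Q/∂x = y
  ∂P/∂y = -3*x
  integrand = ∂Q/∂x - ∂P/∂y = 3*x + y.
Integrating over R: integral_0^1 integral_0^1 (3*x + y) dx dy = 2.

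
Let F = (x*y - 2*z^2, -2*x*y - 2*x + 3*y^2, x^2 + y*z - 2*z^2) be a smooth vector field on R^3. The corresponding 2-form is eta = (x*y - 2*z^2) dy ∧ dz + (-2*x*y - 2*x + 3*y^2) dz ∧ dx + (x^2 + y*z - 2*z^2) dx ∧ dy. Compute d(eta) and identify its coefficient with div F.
d(eta) = (-2*x + 8*y - 4*z) dx ∧ dy ∧ dz; div F = -2*x + 8*y - 4*z

For a 2-form in R^3 of the form above, applying d gives a 3-form with coefficient ∂P/∂x + ∂Q/∂y + ∂R/∂z:
  ∂P/∂x = y
  ∂Q/∂y = -2*x + 6*y
  ∂R/∂z = y - 4*z
Sum = -2*x + 8*y - 4*z, which is exactly div F.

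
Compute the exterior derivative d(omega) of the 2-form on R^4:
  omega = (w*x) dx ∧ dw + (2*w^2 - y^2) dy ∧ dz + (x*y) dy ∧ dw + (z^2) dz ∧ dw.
d(omega) = (4*w) dy ∧ dz ∧ dw + (y) dx ∧ dy ∧ dw

For a 2-form omega = sum_{i<j} g_{ij} dx_i ∧ dx_j, the exterior derivative is
  d(omega) = sum_{i<j} d(g_{ij}) ∧ dx_i ∧ dx_j = sum_{i<j, k} (∂g_{ij}/∂x_k) dx_k ∧ dx_i ∧ dx_j.
Expand each term, using dx_k ∧ dx_i ∧ dx_j = sgn(permutation) dx_{(a)} ∧ dx_{(b)} ∧ dx_{(c)} with (a < b < c) sorted:
  d(2*w^2 - y^2) includes (∂/∂w)(2*w^2 - y^2) dw = (4*w) dw, which multiplied by dy ∧ dz gives (4*w) dy ∧ dz ∧ dw
  d(x*y) includes (∂/∂x)(x*y) dx = (y) dx, which multiplied by dy ∧ dw gives (y) dx ∧ dy ∧ dw
Collecting like 3-forms: d(omega) = (4*w) dy ∧ dz ∧ dw + (y) dx ∧ dy ∧ dw.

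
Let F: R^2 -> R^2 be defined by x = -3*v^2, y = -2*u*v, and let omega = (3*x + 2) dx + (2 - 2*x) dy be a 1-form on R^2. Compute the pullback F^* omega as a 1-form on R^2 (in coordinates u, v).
F^* omega = (-12*v^3 - 4*v) du + (-12*u*v^2 - 4*u + 54*v^3 - 12*v) dv

Using F^*(f dg) = (f ∘ F) d(g ∘ F), substitute each coordinate x_i by F_i(u, v) in f_i, and replace dx_i by d F_i = (∂F_i/∂u) du + (∂F_i/∂v) dv.
  For the x component: f_1(F) = 2 - 9*v^2; d F_1 = (0) du + (-6*v) dv
  For the y component: f_2(F) = 6*v^2 + 2; d F_2 = (-2*v) du + (-2*u) dv
Combining and collecting du, dv coefficients:
  coeff of du: -12*v^3 - 4*v
  coeff of dv: -12*u*v^2 - 4*u + 54*v^3 - 12*v
F^* omega = (-12*v^3 - 4*v) du + (-12*u*v^2 - 4*u + 54*v^3 - 12*v) dv.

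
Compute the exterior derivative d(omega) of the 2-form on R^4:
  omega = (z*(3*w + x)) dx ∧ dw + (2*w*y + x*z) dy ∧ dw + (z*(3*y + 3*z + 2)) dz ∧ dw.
d(omega) = (-3*w - x) dx ∧ dz ∧ dw + (z) dx ∧ dy ∧ dw + (-x + 3*z) dy ∧ dz ∧ dw

For a 2-form omega = sum_{i<j} g_{ij} dx_i ∧ dx_j, the exterior derivative is
  d(omega) = sum_{i<j} d(g_{ij}) ∧ dx_i ∧ dx_j = sum_{i<j, k} (∂g_{ij}/∂x_k) dx_k ∧ dx_i ∧ dx_j.
Expand each term, using dx_k ∧ dx_i ∧ dx_j = sgn(permutation) dx_{(a)} ∧ dx_{(b)} ∧ dx_{(c)} with (a < b < c) sorted:
  d(z*(3*w + x)) includes (∂/∂z)(z*(3*w + x)) dz = (3*w + x) dz, which multiplied by dx ∧ dw gives (-3*w - x) dx ∧ dz ∧ dw
  d(2*w*y + x*z) includes (∂/∂x)(2*w*y + x*z) dx = (z) dx, which multiplied by dy ∧ dw gives (z) dx ∧ dy ∧ dw
  d(2*w*y + x*z) includes (∂/∂z)(2*w*y + x*z) dz = (x) dz, which multiplied by dy ∧ dw gives (-x) dy ∧ dz ∧ dw
  d(z*(3*y + 3*z + 2)) includes (∂/∂y)(z*(3*y + 3*z + 2)) dy = (3*z) dy, which multiplied by dz ∧ dw gives (3*z) dy ∧ dz ∧ dw
Collecting like 3-forms: d(omega) = (-3*w - x) dx ∧ dz ∧ dw + (z) dx ∧ dy ∧ dw + (-x + 3*z) dy ∧ dz ∧ dw.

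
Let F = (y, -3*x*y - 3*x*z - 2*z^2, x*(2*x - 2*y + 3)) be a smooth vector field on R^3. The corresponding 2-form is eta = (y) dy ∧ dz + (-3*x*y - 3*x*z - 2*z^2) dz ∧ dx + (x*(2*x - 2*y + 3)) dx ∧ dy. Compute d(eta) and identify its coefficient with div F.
d(eta) = (-3*x) dx ∧ dy ∧ dz; div F = -3*x

For a 2-form in R^3 of the form above, applying d gives a 3-form with coefficient ∂P/∂x + ∂Q/∂y + ∂R/∂z:
  ∂P/∂x = 0
  ∂Q/∂y = -3*x
  ∂R/∂z = 0
Sum = -3*x, which is exactly div F.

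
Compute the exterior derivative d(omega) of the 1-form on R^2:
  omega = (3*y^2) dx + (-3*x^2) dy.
d(omega) = (-6*x - 6*y) dx ∧ dy

For a 1-form omega = sum_i f_i dx_i, the exterior derivative is
  d(omega) = sum_{i < j} (∂f_j/∂x_i - ∂f_i/∂x_j) dx_i ∧ dx_j.
  coefficient of dx ∧ dy: ∂f_2/∂x - ∂f_1/∂y = ∂(-3*x^2)/∂x - ∂(3*y^2)/∂y = -6*x - 6*y
Assembling: d(omega) = (-6*x - 6*y) dx ∧ dy.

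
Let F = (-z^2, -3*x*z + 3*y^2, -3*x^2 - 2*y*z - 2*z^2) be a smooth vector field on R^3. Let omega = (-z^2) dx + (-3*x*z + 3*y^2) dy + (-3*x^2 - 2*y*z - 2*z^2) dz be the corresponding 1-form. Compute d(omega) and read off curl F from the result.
d(omega) = (3*x - 2*z) dy ∧ dz + (6*x - 2*z) dz ∧ dx + (-3*z) dx ∧ dy; curl F = (3*x - 2*z, 6*x - 2*z, -3*z)

d omega = sum_{i<j} (∂f_j/∂x_i - ∂f_i/∂x_j) dx_i ∧ dx_j. Under the identification (dy ∧ dz, dz ∧ dx, dx ∧ dy) ↔ (e_x, e_y, e_z), the coefficients are exactly the components of curl F. Compute:
  ∂R/∂y - ∂Q/∂z = (-2*z) - (-3*x) = 3*x - 2*z
  ∂P/∂z - ∂R/∂x = (-2*z) - (-6*x) = 6*x - 2*z
  ∂Q/∂x - ∂P/∂y = (-3*z) - (0) = -3*z.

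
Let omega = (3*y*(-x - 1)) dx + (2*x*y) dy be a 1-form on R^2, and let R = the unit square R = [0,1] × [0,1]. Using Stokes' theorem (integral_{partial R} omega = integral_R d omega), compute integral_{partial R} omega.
integral_(partial R) omega = 11/2

Stokes: integral_partial_R omega = integral_R d omega with d omega = (∂Q/∂x - ∂P/∂y) dx ∧ dy.
  ∂Q/∂x = 2*y
  ∂P/∂y = -3*x - 3
  integrand = ∂Q/∂x - ∂P/∂y = 3*x + 2*y + 3.
Integrating over R: integral_0^1 integral_0^1 (3*x + 2*y + 3) dx dy = 11/2.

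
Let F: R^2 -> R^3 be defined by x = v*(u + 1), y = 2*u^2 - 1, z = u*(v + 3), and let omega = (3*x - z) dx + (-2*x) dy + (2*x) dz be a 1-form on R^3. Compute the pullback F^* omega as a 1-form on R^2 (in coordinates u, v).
F^* omega = (v*(-8*u^2 + 4*u*v - 5*u + 5*v + 6)) du + (4*u^2*v - 3*u^2 + 7*u*v - 3*u + 3*v) dv

Using F^*(f dg) = (f ∘ F) d(g ∘ F), substitute each coordinate x_i by F_i(u, v) in f_i, and replace dx_i by d F_i = (∂F_i/∂u) du + (∂F_i/∂v) dv.
  For the x component: f_1(F) = 2*u*v - 3*u + 3*v; d F_1 = (v) du + (u + 1) dv
  For the y component: f_2(F) = 2*v*(-u - 1); d F_2 = (4*u) du + (0) dv
  For the z component: f_3(F) = 2*v*(u + 1); d F_3 = (v + 3) du + (u) dv
Combining and collecting du, dv coefficients:
  coeff of du: v*(-8*u^2 + 4*u*v - 5*u + 5*v + 6)
  coeff of dv: 4*u^2*v - 3*u^2 + 7*u*v - 3*u + 3*v
F^* omega = (v*(-8*u^2 + 4*u*v - 5*u + 5*v + 6)) du + (4*u^2*v - 3*u^2 + 7*u*v - 3*u + 3*v) dv.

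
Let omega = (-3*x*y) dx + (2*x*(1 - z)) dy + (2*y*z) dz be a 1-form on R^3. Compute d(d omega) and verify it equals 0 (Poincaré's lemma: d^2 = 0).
d(d omega) = 0

Step 1: d omega = sum_{i<j} (∂f_j/∂x_i - ∂f_i/∂x_j) dx_i ∧ dx_j:
  coeff of dx ∧ dy: 3*x - 2*z + 2
  coeff of dx ∧ dz: 0
  coeff of dy ∧ dz: 2*x + 2*z
Step 2: Apply d again to each 2-form coefficient. The only possible 3-form in R^3 is dx ∧ dy ∧ dz, with coefficient
  ∂(coeff of dy∧dz)/∂x - ∂(coeff of dx∧dz)/∂y + ∂(coeff of dx∧dy)/∂z
  = ∂/∂x (2*x + 2*z) - ∂/∂y (0) + ∂/∂z (3*x - 2*z + 2).
Each of these terms simplifies to sums of mixed partials that cancel in pairs. The result is 0 (by equality of mixed partials for smooth functions — Schwarz / Clairaut).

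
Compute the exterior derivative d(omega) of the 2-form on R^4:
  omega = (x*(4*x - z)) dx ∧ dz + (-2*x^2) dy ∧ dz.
d(omega) = (-4*x) dx ∧ dy ∧ dz

For a 2-form omega = sum_{i<j} g_{ij} dx_i ∧ dx_j, the exterior derivative is
  d(omega) = sum_{i<j} d(g_{ij}) ∧ dx_i ∧ dx_j = sum_{i<j, k} (∂g_{ij}/∂x_k) dx_k ∧ dx_i ∧ dx_j.
Expand each term, using dx_k ∧ dx_i ∧ dx_j = sgn(permutation) dx_{(a)} ∧ dx_{(b)} ∧ dx_{(c)} with (a < b < c) sorted:
  d(-2*x^2) includes (∂/∂x)(-2*x^2) dx = (-4*x) dx, which multiplied by dy ∧ dz gives (-4*x) dx ∧ dy ∧ dz
Collecting like 3-forms: d(omega) = (-4*x) dx ∧ dy ∧ dz.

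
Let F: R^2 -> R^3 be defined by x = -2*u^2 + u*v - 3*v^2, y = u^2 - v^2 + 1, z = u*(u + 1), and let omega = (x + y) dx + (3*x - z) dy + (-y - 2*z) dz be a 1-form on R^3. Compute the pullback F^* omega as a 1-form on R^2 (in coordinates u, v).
F^* omega = (-16*u^3 + u^2*v - 9*u^2 + u*v^2 - 8*u - 4*v^3 + v^2 + v - 1) du + (-u^3 + 21*u^2*v - 16*u*v^2 + 2*u*v + u + 42*v^3 - 6*v) dv

Using F^*(f dg) = (f ∘ F) d(g ∘ F), substitute each coordinate x_i by F_i(u, v) in f_i, and replace dx_i by d F_i = (∂F_i/∂u) du + (∂F_i/∂v) dv.
  For the x component: f_1(F) = -u^2 + u*v - 4*v^2 + 1; d F_1 = (-4*u + v) du + (u - 6*v) dv
  For the y component: f_2(F) = -7*u^2 + 3*u*v - u - 9*v^2; d F_2 = (2*u) du + (-2*v) dv
  For the z component: f_3(F) = -3*u^2 - 2*u + v^2 - 1; d F_3 = (2*u + 1) du + (0) dv
Combining and collecting du, dv coefficients:
  coeff of du: -16*u^3 + u^2*v - 9*u^2 + u*v^2 - 8*u - 4*v^3 + v^2 + v - 1
  coeff of dv: -u^3 + 21*u^2*v - 16*u*v^2 + 2*u*v + u + 42*v^3 - 6*v
F^* omega = (-16*u^3 + u^2*v - 9*u^2 + u*v^2 - 8*u - 4*v^3 + v^2 + v - 1) du + (-u^3 + 21*u^2*v - 16*u*v^2 + 2*u*v + u + 42*v^3 - 6*v) dv.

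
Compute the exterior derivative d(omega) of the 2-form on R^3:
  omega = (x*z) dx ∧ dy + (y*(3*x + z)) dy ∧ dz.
d(omega) = (x + 3*y) dx ∧ dy ∧ dz

For a 2-form omega = sum_{i<j} g_{ij} dx_i ∧ dx_j, the exterior derivative is
  d(omega) = sum_{i<j} d(g_{ij}) ∧ dx_i ∧ dx_j = sum_{i<j, k} (∂g_{ij}/∂x_k) dx_k ∧ dx_i ∧ dx_j.
Expand each term, using dx_k ∧ dx_i ∧ dx_j = sgn(permutation) dx_{(a)} ∧ dx_{(b)} ∧ dx_{(c)} with (a < b < c) sorted:
  d(x*z) includes (∂/∂z)(x*z) dz = (x) dz, which multiplied by dx ∧ dy gives (x) dx ∧ dy ∧ dz
  d(y*(3*x + z)) includes (∂/∂x)(y*(3*x + z)) dx = (3*y) dx, which multiplied by dy ∧ dz gives (3*y) dx ∧ dy ∧ dz
Collecting like 3-forms: d(omega) = (x + 3*y) dx ∧ dy ∧ dz.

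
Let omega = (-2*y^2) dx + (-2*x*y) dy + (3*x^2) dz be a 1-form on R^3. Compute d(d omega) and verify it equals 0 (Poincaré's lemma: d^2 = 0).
d(d omega) = 0

Step 1: d omega = sum_{i<j} (∂f_j/∂x_i - ∂f_i/∂x_j) dx_i ∧ dx_j:
  coeff of dx ∧ dy: 2*y
  coeff of dx ∧ dz: 6*x
  coeff of dy ∧ dz: 0
Step 2: Apply d again to each 2-form coefficient. The only possible 3-form in R^3 is dx ∧ dy ∧ dz, with coefficient
  ∂(coeff of dy∧dz)/∂x - ∂(coeff of dx∧dz)/∂y + ∂(coeff of dx∧dy)/∂z
  = ∂/∂x (0) - ∂/∂y (6*x) + ∂/∂z (2*y).
Each of these terms simplifies to sums of mixed partials that cancel in pairs. The result is 0 (by equality of mixed partials for smooth functions — Schwarz / Clairaut).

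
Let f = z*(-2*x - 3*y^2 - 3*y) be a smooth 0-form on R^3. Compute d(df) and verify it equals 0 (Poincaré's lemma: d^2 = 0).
d(df) = 0

Step 1: df = sum_i (∂f/∂x_i) dx_i = (-2*z) dx + (3*z*(-2*y - 1)) dy + (-2*x - 3*y^2 - 3*y) dz.
Step 2: Apply d again. Using the 1-form formula, the coefficient of dx ∧ dy in d(df) is ∂^2 f/∂x ∂y - ∂^2 f/∂y ∂x = (0) - (0) = 0 (equality of mixed partials for smooth f).
Similarly for dx ∧ dz and dy ∧ dz — all coefficients vanish. So d(df) = 0.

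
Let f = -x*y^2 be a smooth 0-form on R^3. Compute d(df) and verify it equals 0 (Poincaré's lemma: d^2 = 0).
d(df) = 0

Step 1: df = sum_i (∂f/∂x_i) dx_i = (-y^2) dx + (-2*x*y) dy + (0) dz.
Step 2: Apply d again. Using the 1-form formula, the coefficient of dx ∧ dy in d(df) is ∂^2 f/∂x ∂y - ∂^2 f/∂y ∂x = (-2*y) - (-2*y) = 0 (equality of mixed partials for smooth f).
Similarly for dx ∧ dz and dy ∧ dz — all coefficients vanish. So d(df) = 0.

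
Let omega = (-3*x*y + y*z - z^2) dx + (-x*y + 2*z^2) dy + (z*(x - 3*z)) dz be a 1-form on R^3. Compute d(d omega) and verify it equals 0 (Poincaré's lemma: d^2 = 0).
d(d omega) = 0

Step 1: d omega = sum_{i<j} (∂f_j/∂x_i - ∂f_i/∂x_j) dx_i ∧ dx_j:
  coeff of dx ∧ dy: 3*x - y - z
  coeff of dx ∧ dz: -y + 3*z
  coeff of dy ∧ dz: -4*z
Step 2: Apply d again to each 2-form coefficient. The only possible 3-form in R^3 is dx ∧ dy ∧ dz, with coefficient
  ∂(coeff of dy∧dz)/∂x - ∂(coeff of dx∧dz)/∂y + ∂(coeff of dx∧dy)/∂z
  = ∂/∂x (-4*z) - ∂/∂y (-y + 3*z) + ∂/∂z (3*x - y - z).
Each of these terms simplifies to sums of mixed partials that cancel in pairs. The result is 0 (by equality of mixed partials for smooth functions — Schwarz / Clairaut).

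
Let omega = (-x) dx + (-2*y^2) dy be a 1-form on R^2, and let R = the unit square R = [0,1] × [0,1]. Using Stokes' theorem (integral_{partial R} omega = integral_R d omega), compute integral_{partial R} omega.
integral_(partial R) omega = 0

Stokes: integral_partial_R omega = integral_R d omega with d omega = (∂Q/∂x - ∂P/∂y) dx ∧ dy.
  ∂Q/∂x = 0
  ∂P/∂y = 0
  integrand = ∂Q/∂x - ∂P/∂y = 0.
Integrating over R: integral_0^1 integral_0^1 (0) dx dy = 0.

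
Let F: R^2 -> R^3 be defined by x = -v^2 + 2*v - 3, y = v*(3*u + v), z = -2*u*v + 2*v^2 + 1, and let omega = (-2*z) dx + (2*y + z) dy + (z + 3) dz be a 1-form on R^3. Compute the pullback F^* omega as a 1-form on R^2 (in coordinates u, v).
F^* omega = (v*(16*u*v + 8*v^2 - 5)) du + (16*u^2*v + 8*u*v - 5*u + 24*v^3 - 8*v^2 + 22*v - 4) dv

Using F^*(f dg) = (f ∘ F) d(g ∘ F), substitute each coordinate x_i by F_i(u, v) in f_i, and replace dx_i by d F_i = (∂F_i/∂u) du + (∂F_i/∂v) dv.
  For the x component: f_1(F) = 4*u*v - 4*v^2 - 2; d F_1 = (0) du + (2 - 2*v) dv
  For the y component: f_2(F) = 4*u*v + 4*v^2 + 1; d F_2 = (3*v) du + (3*u + 2*v) dv
  For the z component: f_3(F) = -2*u*v + 2*v^2 + 4; d F_3 = (-2*v) du + (-2*u + 4*v) dv
Combining and collecting du, dv coefficients:
  coeff of du: v*(16*u*v + 8*v^2 - 5)
  coeff of dv: 16*u^2*v + 8*u*v - 5*u + 24*v^3 - 8*v^2 + 22*v - 4
F^* omega = (v*(16*u*v + 8*v^2 - 5)) du + (16*u^2*v + 8*u*v - 5*u + 24*v^3 - 8*v^2 + 22*v - 4) dv.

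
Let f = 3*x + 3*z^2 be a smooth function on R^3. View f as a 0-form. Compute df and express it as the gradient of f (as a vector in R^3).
df = (3) dx + (0) dy + (6*z) dz; grad f = (3, 0, 6*z)

For a 0-form f, d f = (∂f/∂x) dx + (∂f/∂y) dy + (∂f/∂z) dz. The components of the vector representation are exactly the entries of grad f in Cartesian coordinates:
  ∂f/∂x = 3
  ∂f/∂y = 0
  ∂f/∂z = 6*z.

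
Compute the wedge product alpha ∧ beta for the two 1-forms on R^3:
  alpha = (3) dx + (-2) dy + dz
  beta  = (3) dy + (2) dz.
alpha ∧ beta = (9) dx ∧ dy + (6) dx ∧ dz + (-7) dy ∧ dz

Distribute the wedge, using dx_i ∧ dx_j = -dx_j ∧ dx_i and dx_i ∧ dx_i = 0. For each pair (i, j) with i < j, the coefficient of dx_i ∧ dx_j in alpha ∧ beta is (alpha_i * beta_j - alpha_j * beta_i). Collecting: alpha ∧ beta = (9) dx ∧ dy + (6) dx ∧ dz + (-7) dy ∧ dz.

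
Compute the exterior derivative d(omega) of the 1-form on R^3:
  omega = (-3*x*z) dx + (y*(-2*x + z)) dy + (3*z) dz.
d(omega) = (-2*y) dx ∧ dy + (3*x) dx ∧ dz + (-y) dy ∧ dz

For a 1-form omega = sum_i f_i dx_i, the exterior derivative is
  d(omega) = sum_{i < j} (∂f_j/∂x_i - ∂f_i/∂x_j) dx_i ∧ dx_j.
  coefficient of dx ∧ dy: ∂f_2/∂x - ∂f_1/∂y = ∂(y*(-2*x + z))/∂x - ∂(-3*x*z)/∂y = -2*y
  coefficient of dx ∧ dz: ∂f_3/∂x - ∂f_1/∂z = ∂(3*z)/∂x - ∂(-3*x*z)/∂z = 3*x
  coefficient of dy ∧ dz: ∂f_3/∂y - ∂f_2/∂z = ∂(3*z)/∂y - ∂(y*(-2*x + z))/∂z = -y
Assembling: d(omega) = (-2*y) dx ∧ dy + (3*x) dx ∧ dz + (-y) dy ∧ dz.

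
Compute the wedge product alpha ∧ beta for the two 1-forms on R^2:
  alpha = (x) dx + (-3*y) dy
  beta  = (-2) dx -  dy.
alpha ∧ beta = (-x - 6*y) dx ∧ dy

Distribute the wedge, using dx_i ∧ dx_j = -dx_j ∧ dx_i and dx_i ∧ dx_i = 0. For each pair (i, j) with i < j, the coefficient of dx_i ∧ dx_j in alpha ∧ beta is (alpha_i * beta_j - alpha_j * beta_i). Collecting: alpha ∧ beta = (-x - 6*y) dx ∧ dy.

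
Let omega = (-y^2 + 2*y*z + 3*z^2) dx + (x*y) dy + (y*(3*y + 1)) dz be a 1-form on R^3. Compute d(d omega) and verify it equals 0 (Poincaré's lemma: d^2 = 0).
d(d omega) = 0

Step 1: d omega = sum_{i<j} (∂f_j/∂x_i - ∂f_i/∂x_j) dx_i ∧ dx_j:
  coeff of dx ∧ dy: 3*y - 2*z
  coeff of dx ∧ dz: -2*y - 6*z
  coeff of dy ∧ dz: 6*y + 1
Step 2: Apply d again to each 2-form coefficient. The only possible 3-form in R^3 is dx ∧ dy ∧ dz, with coefficient
  ∂(coeff of dy∧dz)/∂x - ∂(coeff of dx∧dz)/∂y + ∂(coeff of dx∧dy)/∂z
  = ∂/∂x (6*y + 1) - ∂/∂y (-2*y - 6*z) + ∂/∂z (3*y - 2*z).
Each of these terms simplifies to sums of mixed partials that cancel in pairs. The result is 0 (by equality of mixed partials for smooth functions — Schwarz / Clairaut).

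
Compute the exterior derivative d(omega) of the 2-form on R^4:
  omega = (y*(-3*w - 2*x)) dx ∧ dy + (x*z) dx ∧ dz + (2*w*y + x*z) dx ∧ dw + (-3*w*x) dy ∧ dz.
d(omega) = (-2*w - 3*y) dx ∧ dy ∧ dw + (-x) dx ∧ dz ∧ dw + (-3*w) dx ∧ dy ∧ dz + (-3*x) dy ∧ dz ∧ dw

For a 2-form omega = sum_{i<j} g_{ij} dx_i ∧ dx_j, the exterior derivative is
  d(omega) = sum_{i<j} d(g_{ij}) ∧ dx_i ∧ dx_j = sum_{i<j, k} (∂g_{ij}/∂x_k) dx_k ∧ dx_i ∧ dx_j.
Expand each term, using dx_k ∧ dx_i ∧ dx_j = sgn(permutation) dx_{(a)} ∧ dx_{(b)} ∧ dx_{(c)} with (a < b < c) sorted:
  d(y*(-3*w - 2*x)) includes (∂/∂w)(y*(-3*w - 2*x)) dw = (-3*y) dw, which multiplied by dx ∧ dy gives (-3*y) dx ∧ dy ∧ dw
  d(2*w*y + x*z) includes (∂/∂y)(2*w*y + x*z) dy = (2*w) dy, which multiplied by dx ∧ dw gives (-2*w) dx ∧ dy ∧ dw
  d(2*w*y + x*z) includes (∂/∂z)(2*w*y + x*z) dz = (x) dz, which multiplied by dx ∧ dw gives (-x) dx ∧ dz ∧ dw
  d(-3*w*x) includes (∂/∂x)(-3*w*x) dx = (-3*w) dx, which multiplied by dy ∧ dz gives (-3*w) dx ∧ dy ∧ dz
  d(-3*w*x) includes (∂/∂w)(-3*w*x) dw = (-3*x) dw, which multiplied by dy ∧ dz gives (-3*x) dy ∧ dz ∧ dw
Collecting like 3-forms: d(omega) = (-2*w - 3*y) dx ∧ dy ∧ dw + (-x) dx ∧ dz ∧ dw + (-3*w) dx ∧ dy ∧ dz + (-3*x) dy ∧ dz ∧ dw.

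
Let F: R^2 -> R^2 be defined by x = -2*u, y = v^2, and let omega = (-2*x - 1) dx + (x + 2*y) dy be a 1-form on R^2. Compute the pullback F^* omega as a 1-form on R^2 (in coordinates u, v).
F^* omega = (2 - 8*u) du + (4*v*(-u + v^2)) dv

Using F^*(f dg) = (f ∘ F) d(g ∘ F), substitute each coordinate x_i by F_i(u, v) in f_i, and replace dx_i by d F_i = (∂F_i/∂u) du + (∂F_i/∂v) dv.
  For the x component: f_1(F) = 4*u - 1; d F_1 = (-2) du + (0) dv
  For the y component: f_2(F) = -2*u + 2*v^2; d F_2 = (0) du + (2*v) dv
Combining and collecting du, dv coefficients:
  coeff of du: 2 - 8*u
  coeff of dv: 4*v*(-u + v^2)
F^* omega = (2 - 8*u) du + (4*v*(-u + v^2)) dv.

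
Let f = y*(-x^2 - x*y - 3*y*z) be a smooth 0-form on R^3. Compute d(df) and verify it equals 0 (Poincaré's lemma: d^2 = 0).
d(df) = 0

Step 1: df = sum_i (∂f/∂x_i) dx_i = (y*(-2*x - y)) dx + (-x^2 - 2*x*y - 6*y*z) dy + (-3*y^2) dz.
Step 2: Apply d again. Using the 1-form formula, the coefficient of dx ∧ dy in d(df) is ∂^2 f/∂x ∂y - ∂^2 f/∂y ∂x = (-2*x - 2*y) - (-2*x - 2*y) = 0 (equality of mixed partials for smooth f).
Similarly for dx ∧ dz and dy ∧ dz — all coefficients vanish. So d(df) = 0.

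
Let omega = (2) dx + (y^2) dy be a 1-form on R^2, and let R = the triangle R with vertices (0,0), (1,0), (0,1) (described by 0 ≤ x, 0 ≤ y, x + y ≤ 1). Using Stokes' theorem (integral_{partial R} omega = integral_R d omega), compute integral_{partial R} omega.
integral_(partial R) omega = 0

Stokes: integral_partial_R omega = integral_R d omega with d omega = (∂Q/∂x - ∂P/∂y) dx ∧ dy.
  ∂Q/∂x = 0
  ∂P/∂y = 0
  integrand = ∂Q/∂x - ∂P/∂y = 0.
Integrating over R: integral_0^1 integral_0^{1-x} (0) dy dx = 0.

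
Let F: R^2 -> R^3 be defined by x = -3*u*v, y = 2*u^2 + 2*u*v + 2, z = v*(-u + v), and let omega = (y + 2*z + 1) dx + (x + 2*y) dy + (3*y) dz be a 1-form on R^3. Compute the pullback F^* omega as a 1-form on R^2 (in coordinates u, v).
F^* omega = (16*u^3 - 4*u*v^2 + 16*u - 6*v^3 - 7*v) du + (-4*u^3 + 8*u^2*v + 6*u*v^2 - 7*u + 12*v) dv

Using F^*(f dg) = (f ∘ F) d(g ∘ F), substitute each coordinate x_i by F_i(u, v) in f_i, and replace dx_i by d F_i = (∂F_i/∂u) du + (∂F_i/∂v) dv.
  For the x component: f_1(F) = 2*u^2 + 2*v^2 + 3; d F_1 = (-3*v) du + (-3*u) dv
  For the y component: f_2(F) = 4*u^2 + u*v + 4; d F_2 = (4*u + 2*v) du + (2*u) dv
  For the z component: f_3(F) = 6*u^2 + 6*u*v + 6; d F_3 = (-v) du + (-u + 2*v) dv
Combining and collecting du, dv coefficients:
  coeff of du: 16*u^3 - 4*u*v^2 + 16*u - 6*v^3 - 7*v
  coeff of dv: -4*u^3 + 8*u^2*v + 6*u*v^2 - 7*u + 12*v
F^* omega = (16*u^3 - 4*u*v^2 + 16*u - 6*v^3 - 7*v) du + (-4*u^3 + 8*u^2*v + 6*u*v^2 - 7*u + 12*v) dv.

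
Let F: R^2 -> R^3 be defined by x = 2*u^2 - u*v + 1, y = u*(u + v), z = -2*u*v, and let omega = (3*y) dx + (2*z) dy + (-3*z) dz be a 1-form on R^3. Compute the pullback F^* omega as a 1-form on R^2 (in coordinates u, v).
F^* omega = (u*(12*u^2 + u*v - 19*v^2)) du + (u^2*(-3*u - 19*v)) dv

Using F^*(f dg) = (f ∘ F) d(g ∘ F), substitute each coordinate x_i by F_i(u, v) in f_i, and replace dx_i by d F_i = (∂F_i/∂u) du + (∂F_i/∂v) dv.
  For the x component: f_1(F) = 3*u*(u + v); d F_1 = (4*u - v) du + (-u) dv
  For the y component: f_2(F) = -4*u*v; d F_2 = (2*u + v) du + (u) dv
  For the z component: f_3(F) = 6*u*v; d F_3 = (-2*v) du + (-2*u) dv
Combining and collecting du, dv coefficients:
  coeff of du: u*(12*u^2 + u*v - 19*v^2)
  coeff of dv: u^2*(-3*u - 19*v)
F^* omega = (u*(12*u^2 + u*v - 19*v^2)) du + (u^2*(-3*u - 19*v)) dv.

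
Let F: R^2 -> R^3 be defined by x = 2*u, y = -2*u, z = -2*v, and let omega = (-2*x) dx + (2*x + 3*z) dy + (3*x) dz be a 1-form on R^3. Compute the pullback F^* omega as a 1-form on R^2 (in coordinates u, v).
F^* omega = (-16*u + 12*v) du + (-12*u) dv

Using F^*(f dg) = (f ∘ F) d(g ∘ F), substitute each coordinate x_i by F_i(u, v) in f_i, and replace dx_i by d F_i = (∂F_i/∂u) du + (∂F_i/∂v) dv.
  For the x component: f_1(F) = -4*u; d F_1 = (2) du + (0) dv
  For the y component: f_2(F) = 4*u - 6*v; d F_2 = (-2) du + (0) dv
  For the z component: f_3(F) = 6*u; d F_3 = (0) du + (-2) dv
Combining and collecting du, dv coefficients:
  coeff of du: -16*u + 12*v
  coeff of dv: -12*u
F^* omega = (-16*u + 12*v) du + (-12*u) dv.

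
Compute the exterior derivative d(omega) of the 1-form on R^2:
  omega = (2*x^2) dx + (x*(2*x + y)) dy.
d(omega) = (4*x + y) dx ∧ dy

For a 1-form omega = sum_i f_i dx_i, the exterior derivative is
  d(omega) = sum_{i < j} (∂f_j/∂x_i - ∂f_i/∂x_j) dx_i ∧ dx_j.
  coefficient of dx ∧ dy: ∂f_2/∂x - ∂f_1/∂y = ∂(x*(2*x + y))/∂x - ∂(2*x^2)/∂y = 4*x + y
Assembling: d(omega) = (4*x + y) dx ∧ dy.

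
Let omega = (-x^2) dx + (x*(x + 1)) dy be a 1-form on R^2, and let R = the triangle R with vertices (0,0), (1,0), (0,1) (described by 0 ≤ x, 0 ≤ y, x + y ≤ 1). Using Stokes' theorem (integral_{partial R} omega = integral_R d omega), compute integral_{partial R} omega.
integral_(partial R) omega = 5/6

Stokes: integral_partial_R omega = integral_R d omega with d omega = (∂Q/∂x - ∂P/∂y) dx ∧ dy.
  ∂Q/∂x = 2*x + 1
  ∂P/∂y = 0
  integrand = ∂Q/∂x - ∂P/∂y = 2*x + 1.
Integrating over R: integral_0^1 integral_0^{1-x} (2*x + 1) dy dx = 5/6.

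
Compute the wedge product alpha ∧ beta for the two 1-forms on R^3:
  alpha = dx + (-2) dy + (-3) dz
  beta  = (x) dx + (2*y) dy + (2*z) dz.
alpha ∧ beta = (2*x + 2*y) dx ∧ dy + (3*x + 2*z) dx ∧ dz + (6*y - 4*z) dy ∧ dz

Distribute the wedge, using dx_i ∧ dx_j = -dx_j ∧ dx_i and dx_i ∧ dx_i = 0. For each pair (i, j) with i < j, the coefficient of dx_i ∧ dx_j in alpha ∧ beta is (alpha_i * beta_j - alpha_j * beta_i). Collecting: alpha ∧ beta = (2*x + 2*y) dx ∧ dy + (3*x + 2*z) dx ∧ dz + (6*y - 4*z) dy ∧ dz.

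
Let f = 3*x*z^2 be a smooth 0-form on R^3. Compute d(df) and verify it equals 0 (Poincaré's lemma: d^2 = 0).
d(df) = 0

Step 1: df = sum_i (∂f/∂x_i) dx_i = (3*z^2) dx + (0) dy + (6*x*z) dz.
Step 2: Apply d again. Using the 1-form formula, the coefficient of dx ∧ dy in d(df) is ∂^2 f/∂x ∂y - ∂^2 f/∂y ∂x = (0) - (0) = 0 (equality of mixed partials for smooth f).
Similarly for dx ∧ dz and dy ∧ dz — all coefficients vanish. So d(df) = 0.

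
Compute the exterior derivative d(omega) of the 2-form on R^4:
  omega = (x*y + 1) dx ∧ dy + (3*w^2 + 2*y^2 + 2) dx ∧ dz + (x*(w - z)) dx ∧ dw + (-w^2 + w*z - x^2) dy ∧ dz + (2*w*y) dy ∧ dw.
d(omega) = (-2*x - 4*y) dx ∧ dy ∧ dz + (6*w + x) dx ∧ dz ∧ dw + (-2*w + z) dy ∧ dz ∧ dw

For a 2-form omega = sum_{i<j} g_{ij} dx_i ∧ dx_j, the exterior derivative is
  d(omega) = sum_{i<j} d(g_{ij}) ∧ dx_i ∧ dx_j = sum_{i<j, k} (∂g_{ij}/∂x_k) dx_k ∧ dx_i ∧ dx_j.
Expand each term, using dx_k ∧ dx_i ∧ dx_j = sgn(permutation) dx_{(a)} ∧ dx_{(b)} ∧ dx_{(c)} with (a < b < c) sorted:
  d(3*w^2 + 2*y^2 + 2) includes (∂/∂y)(3*w^2 + 2*y^2 + 2) dy = (4*y) dy, which multiplied by dx ∧ dz gives (-4*y) dx ∧ dy ∧ dz
  d(3*w^2 + 2*y^2 + 2) includes (∂/∂w)(3*w^2 + 2*y^2 + 2) dw = (6*w) dw, which multiplied by dx ∧ dz gives (6*w) dx ∧ dz ∧ dw
  d(x*(w - z)) includes (∂/∂z)(x*(w - z)) dz = (-x) dz, which multiplied by dx ∧ dw gives (x) dx ∧ dz ∧ dw
  d(-w^2 + w*z - x^2) includes (∂/∂x)(-w^2 + w*z - x^2) dx = (-2*x) dx, which multiplied by dy ∧ dz gives (-2*x) dx ∧ dy ∧ dz
  d(-w^2 + w*z - x^2) includes (∂/∂w)(-w^2 + w*z - x^2) dw = (-2*w + z) dw, which multiplied by dy ∧ dz gives (-2*w + z) dy ∧ dz ∧ dw
Collecting like 3-forms: d(omega) = (-2*x - 4*y) dx ∧ dy ∧ dz + (6*w + x) dx ∧ dz ∧ dw + (-2*w + z) dy ∧ dz ∧ dw.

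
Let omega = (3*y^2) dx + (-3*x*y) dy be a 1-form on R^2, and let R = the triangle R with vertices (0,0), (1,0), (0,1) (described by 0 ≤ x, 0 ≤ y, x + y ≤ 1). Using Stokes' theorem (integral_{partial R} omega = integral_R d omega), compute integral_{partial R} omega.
integral_(partial R) omega = -3/2

Stokes: integral_partial_R omega = integral_R d omega with d omega = (∂Q/∂x - ∂P/∂y) dx ∧ dy.
  ∂Q/∂x = -3*y
  ∂P/∂y = 6*y
  integrand = ∂Q/∂x - ∂P/∂y = -9*y.
Integrating over R: integral_0^1 integral_0^{1-x} (-9*y) dy dx = -3/2.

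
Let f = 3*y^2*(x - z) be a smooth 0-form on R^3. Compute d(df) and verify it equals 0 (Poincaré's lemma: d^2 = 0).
d(df) = 0

Step 1: df = sum_i (∂f/∂x_i) dx_i = (3*y^2) dx + (6*y*(x - z)) dy + (-3*y^2) dz.
Step 2: Apply d again. Using the 1-form formula, the coefficient of dx ∧ dy in d(df) is ∂^2 f/∂x ∂y - ∂^2 f/∂y ∂x = (6*y) - (6*y) = 0 (equality of mixed partials for smooth f).
Similarly for dx ∧ dz and dy ∧ dz — all coefficients vanish. So d(df) = 0.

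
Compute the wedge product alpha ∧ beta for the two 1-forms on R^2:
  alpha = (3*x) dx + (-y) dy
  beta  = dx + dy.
alpha ∧ beta = (3*x + y) dx ∧ dy

Distribute the wedge, using dx_i ∧ dx_j = -dx_j ∧ dx_i and dx_i ∧ dx_i = 0. For each pair (i, j) with i < j, the coefficient of dx_i ∧ dx_j in alpha ∧ beta is (alpha_i * beta_j - alpha_j * beta_i). Collecting: alpha ∧ beta = (3*x + y) dx ∧ dy.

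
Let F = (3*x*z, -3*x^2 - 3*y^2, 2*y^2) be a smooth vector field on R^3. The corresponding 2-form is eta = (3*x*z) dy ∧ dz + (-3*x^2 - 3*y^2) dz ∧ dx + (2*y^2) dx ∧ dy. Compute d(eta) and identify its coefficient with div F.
d(eta) = (-6*y + 3*z) dx ∧ dy ∧ dz; div F = -6*y + 3*z

For a 2-form in R^3 of the form above, applying d gives a 3-form with coefficient ∂P/∂x + ∂Q/∂y + ∂R/∂z:
  ∂P/∂x = 3*z
  ∂Q/∂y = -6*y
  ∂R/∂z = 0
Sum = -6*y + 3*z, which is exactly div F.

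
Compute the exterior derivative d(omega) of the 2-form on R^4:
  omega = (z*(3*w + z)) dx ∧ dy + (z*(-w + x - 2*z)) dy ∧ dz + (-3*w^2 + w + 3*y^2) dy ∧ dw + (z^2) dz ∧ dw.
d(omega) = (3*w + 3*z) dx ∧ dy ∧ dz + (3*z) dx ∧ dy ∧ dw + (-z) dy ∧ dz ∧ dw

For a 2-form omega = sum_{i<j} g_{ij} dx_i ∧ dx_j, the exterior derivative is
  d(omega) = sum_{i<j} d(g_{ij}) ∧ dx_i ∧ dx_j = sum_{i<j, k} (∂g_{ij}/∂x_k) dx_k ∧ dx_i ∧ dx_j.
Expand each term, using dx_k ∧ dx_i ∧ dx_j = sgn(permutation) dx_{(a)} ∧ dx_{(b)} ∧ dx_{(c)} with (a < b < c) sorted:
  d(z*(3*w + z)) includes (∂/∂z)(z*(3*w + z)) dz = (3*w + 2*z) dz, which multiplied by dx ∧ dy gives (3*w + 2*z) dx ∧ dy ∧ dz
  d(z*(3*w + z)) includes (∂/∂w)(z*(3*w + z)) dw = (3*z) dw, which multiplied by dx ∧ dy gives (3*z) dx ∧ dy ∧ dw
  d(z*(-w + x - 2*z)) includes (∂/∂x)(z*(-w + x - 2*z)) dx = (z) dx, which multiplied by dy ∧ dz gives (z) dx ∧ dy ∧ dz
  d(z*(-w + x - 2*z)) includes (∂/∂w)(z*(-w + x - 2*z)) dw = (-z) dw, which multiplied by dy ∧ dz gives (-z) dy ∧ dz ∧ dw
Collecting like 3-forms: d(omega) = (3*w + 3*z) dx ∧ dy ∧ dz + (3*z) dx ∧ dy ∧ dw + (-z) dy ∧ dz ∧ dw.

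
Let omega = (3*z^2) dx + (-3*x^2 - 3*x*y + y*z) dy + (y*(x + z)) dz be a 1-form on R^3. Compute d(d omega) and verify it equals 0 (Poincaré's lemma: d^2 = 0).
d(d omega) = 0

Step 1: d omega = sum_{i<j} (∂f_j/∂x_i - ∂f_i/∂x_j) dx_i ∧ dx_j:
  coeff of dx ∧ dy: -6*x - 3*y
  coeff of dx ∧ dz: y - 6*z
  coeff of dy ∧ dz: x - y + z
Step 2: Apply d again to each 2-form coefficient. The only possible 3-form in R^3 is dx ∧ dy ∧ dz, with coefficient
  ∂(coeff of dy∧dz)/∂x - ∂(coeff of dx∧dz)/∂y + ∂(coeff of dx∧dy)/∂z
  = ∂/∂x (x - y + z) - ∂/∂y (y - 6*z) + ∂/∂z (-6*x - 3*y).
Each of these terms simplifies to sums of mixed partials that cancel in pairs. The result is 0 (by equality of mixed partials for smooth functions — Schwarz / Clairaut).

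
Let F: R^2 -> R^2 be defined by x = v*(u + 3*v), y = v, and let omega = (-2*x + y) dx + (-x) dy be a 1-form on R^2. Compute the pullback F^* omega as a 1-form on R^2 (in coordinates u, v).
F^* omega = (v^2*(-2*u - 6*v + 1)) du + (v*(-2*u^2 - 18*u*v - 36*v^2 + 3*v)) dv

Using F^*(f dg) = (f ∘ F) d(g ∘ F), substitute each coordinate x_i by F_i(u, v) in f_i, and replace dx_i by d F_i = (∂F_i/∂u) du + (∂F_i/∂v) dv.
  For the x component: f_1(F) = v*(-2*u - 6*v + 1); d F_1 = (v) du + (u + 6*v) dv
  For the y component: f_2(F) = v*(-u - 3*v); d F_2 = (0) du + (1) dv
Combining and collecting du, dv coefficients:
  coeff of du: v^2*(-2*u - 6*v + 1)
  coeff of dv: v*(-2*u^2 - 18*u*v - 36*v^2 + 3*v)
F^* omega = (v^2*(-2*u - 6*v + 1)) du + (v*(-2*u^2 - 18*u*v - 36*v^2 + 3*v)) dv.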